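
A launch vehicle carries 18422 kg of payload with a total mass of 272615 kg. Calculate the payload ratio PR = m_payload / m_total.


PR = 18422 / 272615 = 0.0676

0.0676


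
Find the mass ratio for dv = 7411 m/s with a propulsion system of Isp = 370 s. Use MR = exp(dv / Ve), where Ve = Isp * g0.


Ve = 370 * 9.81 = 3629.7 m/s
MR = exp(7411 / 3629.7) = 7.704

7.704


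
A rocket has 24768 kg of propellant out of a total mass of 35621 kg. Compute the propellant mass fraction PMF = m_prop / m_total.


PMF = 24768 / 35621 = 0.695

0.695


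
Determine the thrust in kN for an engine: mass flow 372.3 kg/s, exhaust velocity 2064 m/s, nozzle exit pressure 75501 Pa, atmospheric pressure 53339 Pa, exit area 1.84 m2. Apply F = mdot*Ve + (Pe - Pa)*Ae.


F = 372.3 * 2064 + (75501 - 53339) * 1.84 = 809205.0 N = 809.2 kN

809.2 kN


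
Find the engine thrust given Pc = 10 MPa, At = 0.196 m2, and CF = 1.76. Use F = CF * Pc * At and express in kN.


F = 1.76 * 10e6 * 0.196 = 3.4496e+06 N = 3449.6 kN

3449.6 kN


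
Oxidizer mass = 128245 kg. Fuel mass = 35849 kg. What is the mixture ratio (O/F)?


MR = 128245 / 35849 = 3.58

3.58


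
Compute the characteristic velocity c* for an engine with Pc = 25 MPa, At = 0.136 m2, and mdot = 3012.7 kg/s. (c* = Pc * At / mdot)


c* = 25e6 * 0.136 / 3012.7 = 1129 m/s

1129 m/s


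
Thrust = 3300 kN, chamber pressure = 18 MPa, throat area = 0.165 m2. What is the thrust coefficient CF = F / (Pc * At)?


CF = 3300000 / (18e6 * 0.165) = 1.11

1.11


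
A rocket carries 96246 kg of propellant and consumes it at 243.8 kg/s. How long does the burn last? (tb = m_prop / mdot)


tb = 96246 / 243.8 = 394.8 s

394.8 s


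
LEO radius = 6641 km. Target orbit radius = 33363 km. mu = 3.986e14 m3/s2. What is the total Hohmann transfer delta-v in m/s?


V1 = sqrt(mu/r1) = 7747.33 m/s
dV1 = V1*(sqrt(2*r2/(r1+r2)) - 1) = 2258.38 m/s
V2 = sqrt(mu/r2) = 3456.5 m/s
dV2 = V2*(1 - sqrt(2*r1/(r1+r2))) = 1464.83 m/s
Total dV = 3723 m/s

3723 m/s


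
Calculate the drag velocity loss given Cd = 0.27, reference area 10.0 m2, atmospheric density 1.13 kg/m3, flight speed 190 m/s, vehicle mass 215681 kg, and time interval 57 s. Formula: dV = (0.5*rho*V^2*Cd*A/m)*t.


D = 0.5 * 1.13 * 190^2 * 0.27 * 10.0 = 55070.55 N
a = 55070.55 / 215681 = 0.2553 m/s2
dV = 0.2553 * 57 = 14.6 m/s

14.6 m/s


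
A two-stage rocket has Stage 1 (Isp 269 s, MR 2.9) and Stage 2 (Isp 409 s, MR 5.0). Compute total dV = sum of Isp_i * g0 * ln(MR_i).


dV1 = 269 * 9.81 * ln(2.9) = 2809.7 m/s
dV2 = 409 * 9.81 * ln(5.0) = 6457.5 m/s
Total dV = 2809.7 + 6457.5 = 9267.2 m/s ~ 9267 m/s

9267 m/s


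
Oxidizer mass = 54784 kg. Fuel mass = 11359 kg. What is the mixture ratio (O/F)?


MR = 54784 / 11359 = 4.82

4.82


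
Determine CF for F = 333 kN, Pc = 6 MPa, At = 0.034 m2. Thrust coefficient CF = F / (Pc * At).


CF = 333000 / (6e6 * 0.034) = 1.63

1.63


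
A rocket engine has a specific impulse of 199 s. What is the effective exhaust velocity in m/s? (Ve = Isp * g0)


Ve = Isp * g0 = 199 * 9.81 = 1952.2 m/s

1952.2 m/s


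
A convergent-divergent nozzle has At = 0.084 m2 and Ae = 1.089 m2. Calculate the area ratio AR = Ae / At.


AR = 1.089 / 0.084 = 13.0

13.0


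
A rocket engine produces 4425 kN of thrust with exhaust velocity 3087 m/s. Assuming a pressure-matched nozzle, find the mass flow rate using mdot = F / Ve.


mdot = F / Ve = 4425000 / 3087 = 1433.4 kg/s

1433.4 kg/s


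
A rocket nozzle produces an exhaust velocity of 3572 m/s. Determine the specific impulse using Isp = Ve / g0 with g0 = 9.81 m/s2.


Isp = Ve / g0 = 3572 / 9.81 = 364.1 s

364.1 s


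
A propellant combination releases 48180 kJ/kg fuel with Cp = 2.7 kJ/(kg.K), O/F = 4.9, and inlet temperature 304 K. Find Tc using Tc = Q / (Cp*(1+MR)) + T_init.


Tc = 48180 / (2.7 * (1 + 4.9)) + 304 = 3328 K

3328 K


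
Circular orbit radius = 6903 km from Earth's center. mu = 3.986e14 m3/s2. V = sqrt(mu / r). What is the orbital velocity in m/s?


V = sqrt(3.986e14 / 6903000) = 7599 m/s

7599 m/s


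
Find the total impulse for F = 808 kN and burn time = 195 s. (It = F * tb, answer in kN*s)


It = 808 * 195 = 157560 kN*s

157560 kN*s


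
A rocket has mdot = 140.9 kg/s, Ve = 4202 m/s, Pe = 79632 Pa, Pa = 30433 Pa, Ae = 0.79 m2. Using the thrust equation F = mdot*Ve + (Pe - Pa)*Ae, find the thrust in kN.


F = 140.9 * 4202 + (79632 - 30433) * 0.79 = 630929.0 N = 630.9 kN

630.9 kN


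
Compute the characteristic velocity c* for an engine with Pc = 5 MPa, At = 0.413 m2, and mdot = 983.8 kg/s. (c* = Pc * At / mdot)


c* = 5e6 * 0.413 / 983.8 = 2099 m/s

2099 m/s


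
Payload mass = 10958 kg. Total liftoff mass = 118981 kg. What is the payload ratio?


PR = 10958 / 118981 = 0.0921

0.0921


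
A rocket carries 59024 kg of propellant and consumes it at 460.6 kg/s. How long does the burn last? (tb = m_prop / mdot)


tb = 59024 / 460.6 = 128.1 s

128.1 s


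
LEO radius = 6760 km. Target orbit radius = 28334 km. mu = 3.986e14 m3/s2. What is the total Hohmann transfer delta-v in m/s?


V1 = sqrt(mu/r1) = 7678.83 m/s
dV1 = V1*(sqrt(2*r2/(r1+r2)) - 1) = 2078.87 m/s
V2 = sqrt(mu/r2) = 3750.72 m/s
dV2 = V2*(1 - sqrt(2*r1/(r1+r2))) = 1422.7 m/s
Total dV = 3502 m/s

3502 m/s


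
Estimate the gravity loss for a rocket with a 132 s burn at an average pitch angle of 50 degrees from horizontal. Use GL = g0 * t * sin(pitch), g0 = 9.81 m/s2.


GL = 9.81 * 132 * sin(50 deg) = 992 m/s

992 m/s


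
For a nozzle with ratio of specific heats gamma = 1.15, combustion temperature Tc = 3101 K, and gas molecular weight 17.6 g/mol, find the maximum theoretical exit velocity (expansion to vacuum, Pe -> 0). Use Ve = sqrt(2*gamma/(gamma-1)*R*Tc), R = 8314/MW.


R = 8314 / 17.6 = 472.39 J/(kg.K)
Ve = sqrt(2 * 1.15 / (1.15 - 1) * 472.39 * 3101) = 4739 m/s

4739 m/s


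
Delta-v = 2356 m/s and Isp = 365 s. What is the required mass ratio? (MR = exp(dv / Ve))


Ve = 365 * 9.81 = 3580.65 m/s
MR = exp(2356 / 3580.65) = 1.931

1.931


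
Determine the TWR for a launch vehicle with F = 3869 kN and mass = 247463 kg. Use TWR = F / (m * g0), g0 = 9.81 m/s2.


TWR = 3869000 / (247463 * 9.81) = 1.59

1.59


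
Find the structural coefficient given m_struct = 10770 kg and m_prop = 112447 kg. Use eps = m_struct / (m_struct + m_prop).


eps = 10770 / (10770 + 112447) = 0.0874

0.0874


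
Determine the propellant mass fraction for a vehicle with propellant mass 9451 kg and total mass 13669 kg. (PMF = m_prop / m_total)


PMF = 9451 / 13669 = 0.691

0.691


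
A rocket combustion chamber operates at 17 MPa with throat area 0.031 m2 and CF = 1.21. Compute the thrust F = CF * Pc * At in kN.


F = 1.21 * 17e6 * 0.031 = 637670.0 N = 637.7 kN

637.7 kN


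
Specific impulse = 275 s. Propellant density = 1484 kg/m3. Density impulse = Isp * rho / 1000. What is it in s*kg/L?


rho*Isp = 275 * 1484 / 1000 = 408 s*kg/L

408 s*kg/L


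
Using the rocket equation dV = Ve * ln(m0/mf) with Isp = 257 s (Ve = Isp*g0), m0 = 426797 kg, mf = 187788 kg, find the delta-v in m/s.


Ve = 257 * 9.81 = 2521.17 m/s
dV = 2521.17 * ln(426797/187788) = 2070 m/s

2070 m/s


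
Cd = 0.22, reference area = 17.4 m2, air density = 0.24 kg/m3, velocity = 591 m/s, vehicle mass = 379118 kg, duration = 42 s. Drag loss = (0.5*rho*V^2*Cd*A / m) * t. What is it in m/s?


D = 0.5 * 0.24 * 591^2 * 0.22 * 17.4 = 160445.72 N
a = 160445.72 / 379118 = 0.4232 m/s2
dV = 0.4232 * 42 = 17.8 m/s

17.8 m/s


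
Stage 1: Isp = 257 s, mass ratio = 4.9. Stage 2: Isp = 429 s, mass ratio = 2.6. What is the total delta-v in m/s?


dV1 = 257 * 9.81 * ln(4.9) = 4006.7 m/s
dV2 = 429 * 9.81 * ln(2.6) = 4021.3 m/s
Total dV = 4006.7 + 4021.3 = 8028.0 m/s ~ 8028 m/s

8028 m/s


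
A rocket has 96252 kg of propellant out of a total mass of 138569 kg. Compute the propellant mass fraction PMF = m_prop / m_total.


PMF = 96252 / 138569 = 0.695

0.695


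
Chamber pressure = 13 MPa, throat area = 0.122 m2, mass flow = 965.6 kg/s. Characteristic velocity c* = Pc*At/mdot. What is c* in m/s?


c* = 13e6 * 0.122 / 965.6 = 1643 m/s

1643 m/s


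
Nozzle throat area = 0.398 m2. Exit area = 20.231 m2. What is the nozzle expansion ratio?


AR = 20.231 / 0.398 = 50.8

50.8


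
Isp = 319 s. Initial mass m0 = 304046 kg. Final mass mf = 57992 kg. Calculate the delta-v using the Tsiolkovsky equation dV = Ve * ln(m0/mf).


Ve = 319 * 9.81 = 3129.39 m/s
dV = 3129.39 * ln(304046/57992) = 5185 m/s

5185 m/s


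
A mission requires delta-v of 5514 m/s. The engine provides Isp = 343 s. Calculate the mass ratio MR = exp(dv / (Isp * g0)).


Ve = 343 * 9.81 = 3364.83 m/s
MR = exp(5514 / 3364.83) = 5.149

5.149


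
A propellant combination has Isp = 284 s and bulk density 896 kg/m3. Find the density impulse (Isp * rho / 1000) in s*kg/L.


rho*Isp = 284 * 896 / 1000 = 254 s*kg/L

254 s*kg/L


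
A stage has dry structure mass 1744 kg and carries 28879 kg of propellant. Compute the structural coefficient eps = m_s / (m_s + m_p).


eps = 1744 / (1744 + 28879) = 0.057

0.057


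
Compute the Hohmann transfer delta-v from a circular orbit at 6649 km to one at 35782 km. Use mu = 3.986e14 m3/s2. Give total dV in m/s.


V1 = sqrt(mu/r1) = 7742.67 m/s
dV1 = V1*(sqrt(2*r2/(r1+r2)) - 1) = 2312.66 m/s
V2 = sqrt(mu/r2) = 3337.62 m/s
dV2 = V2*(1 - sqrt(2*r1/(r1+r2))) = 1469.14 m/s
Total dV = 3782 m/s

3782 m/s


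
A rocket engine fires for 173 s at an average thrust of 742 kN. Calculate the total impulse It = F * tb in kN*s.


It = 742 * 173 = 128366 kN*s

128366 kN*s


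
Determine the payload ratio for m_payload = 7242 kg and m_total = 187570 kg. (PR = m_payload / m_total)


PR = 7242 / 187570 = 0.0386

0.0386


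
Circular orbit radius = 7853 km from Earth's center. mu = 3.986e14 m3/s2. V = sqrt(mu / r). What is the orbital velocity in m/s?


V = sqrt(3.986e14 / 7853000) = 7124 m/s

7124 m/s


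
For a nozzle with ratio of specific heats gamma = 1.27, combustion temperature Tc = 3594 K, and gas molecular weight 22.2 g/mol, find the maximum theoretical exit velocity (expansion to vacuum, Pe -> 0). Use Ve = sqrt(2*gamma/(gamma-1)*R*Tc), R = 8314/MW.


R = 8314 / 22.2 = 374.5 J/(kg.K)
Ve = sqrt(2 * 1.27 / (1.27 - 1) * 374.5 * 3594) = 3558 m/s

3558 m/s


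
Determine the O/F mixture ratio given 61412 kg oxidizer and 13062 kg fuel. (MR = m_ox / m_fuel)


MR = 61412 / 13062 = 4.7

4.7


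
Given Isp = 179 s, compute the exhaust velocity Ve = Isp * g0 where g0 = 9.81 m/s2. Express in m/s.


Ve = Isp * g0 = 179 * 9.81 = 1756.0 m/s

1756.0 m/s


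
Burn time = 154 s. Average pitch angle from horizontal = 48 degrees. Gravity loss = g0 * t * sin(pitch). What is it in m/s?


GL = 9.81 * 154 * sin(48 deg) = 1123 m/s

1123 m/s


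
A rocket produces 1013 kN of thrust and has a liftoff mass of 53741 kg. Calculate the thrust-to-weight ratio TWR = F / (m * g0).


TWR = 1013000 / (53741 * 9.81) = 1.92

1.92


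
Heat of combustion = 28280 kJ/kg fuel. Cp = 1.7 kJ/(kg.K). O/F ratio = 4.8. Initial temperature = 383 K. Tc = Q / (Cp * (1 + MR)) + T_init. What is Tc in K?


Tc = 28280 / (1.7 * (1 + 4.8)) + 383 = 3251 K

3251 K


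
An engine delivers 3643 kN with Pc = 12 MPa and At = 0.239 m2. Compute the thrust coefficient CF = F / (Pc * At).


CF = 3643000 / (12e6 * 0.239) = 1.27

1.27


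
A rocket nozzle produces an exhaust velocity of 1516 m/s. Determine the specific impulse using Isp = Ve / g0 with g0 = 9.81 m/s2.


Isp = Ve / g0 = 1516 / 9.81 = 154.5 s

154.5 s


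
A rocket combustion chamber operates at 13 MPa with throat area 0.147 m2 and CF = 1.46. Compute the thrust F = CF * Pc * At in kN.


F = 1.46 * 13e6 * 0.147 = 2.7901e+06 N = 2790.1 kN

2790.1 kN


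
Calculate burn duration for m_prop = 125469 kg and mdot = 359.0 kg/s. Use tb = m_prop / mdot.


tb = 125469 / 359.0 = 349.5 s

349.5 s


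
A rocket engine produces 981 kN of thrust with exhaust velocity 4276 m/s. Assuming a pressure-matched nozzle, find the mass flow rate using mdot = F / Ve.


mdot = F / Ve = 981000 / 4276 = 229.4 kg/s

229.4 kg/s


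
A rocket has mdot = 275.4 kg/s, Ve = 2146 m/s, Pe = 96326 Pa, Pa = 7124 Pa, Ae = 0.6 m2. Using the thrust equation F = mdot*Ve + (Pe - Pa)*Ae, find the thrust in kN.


F = 275.4 * 2146 + (96326 - 7124) * 0.6 = 644530.0 N = 644.5 kN

644.5 kN


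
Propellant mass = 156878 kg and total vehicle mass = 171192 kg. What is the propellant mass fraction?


PMF = 156878 / 171192 = 0.916

0.916


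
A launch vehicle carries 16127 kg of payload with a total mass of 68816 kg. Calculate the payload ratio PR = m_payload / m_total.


PR = 16127 / 68816 = 0.2343

0.2343


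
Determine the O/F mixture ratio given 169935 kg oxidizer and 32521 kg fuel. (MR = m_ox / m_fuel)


MR = 169935 / 32521 = 5.23

5.23


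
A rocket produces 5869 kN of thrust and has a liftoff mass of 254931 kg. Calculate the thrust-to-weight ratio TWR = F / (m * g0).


TWR = 5869000 / (254931 * 9.81) = 2.35

2.35


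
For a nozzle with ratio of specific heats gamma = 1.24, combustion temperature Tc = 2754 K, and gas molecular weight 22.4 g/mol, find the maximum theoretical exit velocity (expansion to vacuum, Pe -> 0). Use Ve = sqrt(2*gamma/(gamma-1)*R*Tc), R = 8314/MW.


R = 8314 / 22.4 = 371.16 J/(kg.K)
Ve = sqrt(2 * 1.24 / (1.24 - 1) * 371.16 * 2754) = 3250 m/s

3250 m/s


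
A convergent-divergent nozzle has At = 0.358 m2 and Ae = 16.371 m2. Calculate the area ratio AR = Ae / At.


AR = 16.371 / 0.358 = 45.7

45.7


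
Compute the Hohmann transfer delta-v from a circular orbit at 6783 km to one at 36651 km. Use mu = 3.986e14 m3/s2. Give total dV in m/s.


V1 = sqrt(mu/r1) = 7665.8 m/s
dV1 = V1*(sqrt(2*r2/(r1+r2)) - 1) = 2292.85 m/s
V2 = sqrt(mu/r2) = 3297.81 m/s
dV2 = V2*(1 - sqrt(2*r1/(r1+r2))) = 1454.76 m/s
Total dV = 3748 m/s

3748 m/s


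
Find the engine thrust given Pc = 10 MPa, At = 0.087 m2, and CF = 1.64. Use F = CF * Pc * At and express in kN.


F = 1.64 * 10e6 * 0.087 = 1.4268e+06 N = 1426.8 kN

1426.8 kN


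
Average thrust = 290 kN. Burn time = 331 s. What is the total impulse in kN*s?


It = 290 * 331 = 95990 kN*s

95990 kN*s


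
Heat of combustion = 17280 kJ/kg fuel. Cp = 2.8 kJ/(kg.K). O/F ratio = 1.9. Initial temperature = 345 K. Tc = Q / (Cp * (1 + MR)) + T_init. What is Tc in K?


Tc = 17280 / (2.8 * (1 + 1.9)) + 345 = 2473 K

2473 K


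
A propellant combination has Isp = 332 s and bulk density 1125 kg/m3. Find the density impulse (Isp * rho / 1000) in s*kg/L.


rho*Isp = 332 * 1125 / 1000 = 374 s*kg/L

374 s*kg/L


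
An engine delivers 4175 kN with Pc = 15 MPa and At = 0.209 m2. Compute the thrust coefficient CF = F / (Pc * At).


CF = 4175000 / (15e6 * 0.209) = 1.33

1.33


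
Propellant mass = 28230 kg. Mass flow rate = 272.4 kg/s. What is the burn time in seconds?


tb = 28230 / 272.4 = 103.6 s

103.6 s


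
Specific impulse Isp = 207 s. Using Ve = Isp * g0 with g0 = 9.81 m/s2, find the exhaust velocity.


Ve = Isp * g0 = 207 * 9.81 = 2030.7 m/s

2030.7 m/s


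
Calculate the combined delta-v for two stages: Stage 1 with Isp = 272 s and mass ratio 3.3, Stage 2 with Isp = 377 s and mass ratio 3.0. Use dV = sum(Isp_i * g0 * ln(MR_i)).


dV1 = 272 * 9.81 * ln(3.3) = 3185.8 m/s
dV2 = 377 * 9.81 * ln(3.0) = 4063.1 m/s
Total dV = 3185.8 + 4063.1 = 7248.9 m/s ~ 7249 m/s

7249 m/s


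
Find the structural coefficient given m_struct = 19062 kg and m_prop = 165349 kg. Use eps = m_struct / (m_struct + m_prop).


eps = 19062 / (19062 + 165349) = 0.1034

0.1034


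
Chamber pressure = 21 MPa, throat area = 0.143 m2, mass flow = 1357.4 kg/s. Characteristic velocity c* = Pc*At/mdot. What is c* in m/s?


c* = 21e6 * 0.143 / 1357.4 = 2212 m/s

2212 m/s


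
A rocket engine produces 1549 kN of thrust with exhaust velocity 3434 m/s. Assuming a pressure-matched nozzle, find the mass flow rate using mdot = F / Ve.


mdot = F / Ve = 1549000 / 3434 = 451.1 kg/s

451.1 kg/s


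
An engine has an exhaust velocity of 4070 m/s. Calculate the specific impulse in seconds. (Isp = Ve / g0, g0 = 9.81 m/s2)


Isp = Ve / g0 = 4070 / 9.81 = 414.9 s

414.9 s


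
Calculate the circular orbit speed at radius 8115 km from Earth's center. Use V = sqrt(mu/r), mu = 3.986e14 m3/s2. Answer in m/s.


V = sqrt(3.986e14 / 8115000) = 7008 m/s

7008 m/s


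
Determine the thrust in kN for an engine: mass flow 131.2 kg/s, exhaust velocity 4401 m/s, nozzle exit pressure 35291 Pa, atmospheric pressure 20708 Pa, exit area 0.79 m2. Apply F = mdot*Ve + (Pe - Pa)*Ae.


F = 131.2 * 4401 + (35291 - 20708) * 0.79 = 588932.0 N = 588.9 kN

588.9 kN


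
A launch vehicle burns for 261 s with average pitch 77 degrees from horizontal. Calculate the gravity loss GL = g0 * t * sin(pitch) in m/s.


GL = 9.81 * 261 * sin(77 deg) = 2495 m/s

2495 m/s


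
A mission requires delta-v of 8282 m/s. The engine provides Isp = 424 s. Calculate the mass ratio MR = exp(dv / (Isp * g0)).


Ve = 424 * 9.81 = 4159.44 m/s
MR = exp(8282 / 4159.44) = 7.324

7.324


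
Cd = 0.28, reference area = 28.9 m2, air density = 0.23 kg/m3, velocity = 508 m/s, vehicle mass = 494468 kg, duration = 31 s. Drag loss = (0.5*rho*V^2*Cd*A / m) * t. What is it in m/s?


D = 0.5 * 0.23 * 508^2 * 0.28 * 28.9 = 240149.2 N
a = 240149.2 / 494468 = 0.4857 m/s2
dV = 0.4857 * 31 = 15.1 m/s

15.1 m/s


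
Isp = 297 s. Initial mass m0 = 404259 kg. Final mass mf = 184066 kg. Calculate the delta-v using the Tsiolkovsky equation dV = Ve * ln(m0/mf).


Ve = 297 * 9.81 = 2913.57 m/s
dV = 2913.57 * ln(404259/184066) = 2292 m/s

2292 m/s


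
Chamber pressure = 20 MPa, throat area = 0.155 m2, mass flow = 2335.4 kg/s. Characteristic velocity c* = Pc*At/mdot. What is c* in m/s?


c* = 20e6 * 0.155 / 2335.4 = 1327 m/s

1327 m/s


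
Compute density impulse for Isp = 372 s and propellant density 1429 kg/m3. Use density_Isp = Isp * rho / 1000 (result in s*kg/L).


rho*Isp = 372 * 1429 / 1000 = 532 s*kg/L

532 s*kg/L


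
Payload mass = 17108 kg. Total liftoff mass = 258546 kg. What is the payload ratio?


PR = 17108 / 258546 = 0.0662

0.0662


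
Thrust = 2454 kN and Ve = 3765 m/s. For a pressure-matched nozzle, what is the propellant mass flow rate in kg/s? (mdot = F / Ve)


mdot = F / Ve = 2454000 / 3765 = 651.8 kg/s

651.8 kg/s


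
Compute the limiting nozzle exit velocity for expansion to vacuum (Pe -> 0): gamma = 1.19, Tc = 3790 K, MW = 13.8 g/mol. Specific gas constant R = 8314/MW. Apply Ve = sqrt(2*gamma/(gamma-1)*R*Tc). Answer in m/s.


R = 8314 / 13.8 = 602.46 J/(kg.K)
Ve = sqrt(2 * 1.19 / (1.19 - 1) * 602.46 * 3790) = 5348 m/s

5348 m/s


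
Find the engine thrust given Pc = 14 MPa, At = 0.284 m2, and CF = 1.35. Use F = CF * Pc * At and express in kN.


F = 1.35 * 14e6 * 0.284 = 5.3676e+06 N = 5367.6 kN

5367.6 kN


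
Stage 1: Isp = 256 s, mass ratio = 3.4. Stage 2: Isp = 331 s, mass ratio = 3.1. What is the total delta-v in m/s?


dV1 = 256 * 9.81 * ln(3.4) = 3073.3 m/s
dV2 = 331 * 9.81 * ln(3.1) = 3673.8 m/s
Total dV = 3073.3 + 3673.8 = 6747.1 m/s ~ 6747 m/s

6747 m/s


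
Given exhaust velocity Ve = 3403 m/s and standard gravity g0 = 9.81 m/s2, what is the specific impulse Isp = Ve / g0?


Isp = Ve / g0 = 3403 / 9.81 = 346.9 s

346.9 s


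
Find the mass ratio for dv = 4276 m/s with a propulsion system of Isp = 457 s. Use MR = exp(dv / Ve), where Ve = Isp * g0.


Ve = 457 * 9.81 = 4483.17 m/s
MR = exp(4276 / 4483.17) = 2.596

2.596


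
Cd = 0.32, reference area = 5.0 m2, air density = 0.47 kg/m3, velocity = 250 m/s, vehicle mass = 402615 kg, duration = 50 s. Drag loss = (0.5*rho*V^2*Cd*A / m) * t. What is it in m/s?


D = 0.5 * 0.47 * 250^2 * 0.32 * 5.0 = 23500.0 N
a = 23500.0 / 402615 = 0.0584 m/s2
dV = 0.0584 * 50 = 2.9 m/s

2.9 m/s


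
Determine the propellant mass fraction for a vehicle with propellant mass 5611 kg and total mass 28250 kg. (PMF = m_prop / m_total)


PMF = 5611 / 28250 = 0.199

0.199


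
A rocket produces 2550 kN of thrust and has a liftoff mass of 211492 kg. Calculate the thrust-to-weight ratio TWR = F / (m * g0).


TWR = 2550000 / (211492 * 9.81) = 1.23

1.23


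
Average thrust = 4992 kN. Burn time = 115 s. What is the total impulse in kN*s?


It = 4992 * 115 = 574080 kN*s

574080 kN*s


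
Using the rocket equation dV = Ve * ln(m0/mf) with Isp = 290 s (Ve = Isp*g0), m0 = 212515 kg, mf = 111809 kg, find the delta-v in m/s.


Ve = 290 * 9.81 = 2844.9 m/s
dV = 2844.9 * ln(212515/111809) = 1827 m/s

1827 m/s


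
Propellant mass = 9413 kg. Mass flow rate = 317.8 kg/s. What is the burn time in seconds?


tb = 9413 / 317.8 = 29.6 s

29.6 s


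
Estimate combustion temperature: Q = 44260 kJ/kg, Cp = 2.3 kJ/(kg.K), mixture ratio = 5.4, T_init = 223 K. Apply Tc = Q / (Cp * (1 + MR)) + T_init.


Tc = 44260 / (2.3 * (1 + 5.4)) + 223 = 3230 K

3230 K


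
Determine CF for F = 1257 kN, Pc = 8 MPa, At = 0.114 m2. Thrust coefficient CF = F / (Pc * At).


CF = 1257000 / (8e6 * 0.114) = 1.38

1.38


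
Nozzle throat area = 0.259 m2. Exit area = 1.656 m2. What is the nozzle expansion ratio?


AR = 1.656 / 0.259 = 6.4

6.4


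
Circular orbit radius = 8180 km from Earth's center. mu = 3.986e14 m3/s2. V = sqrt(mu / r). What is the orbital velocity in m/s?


V = sqrt(3.986e14 / 8180000) = 6981 m/s

6981 m/s


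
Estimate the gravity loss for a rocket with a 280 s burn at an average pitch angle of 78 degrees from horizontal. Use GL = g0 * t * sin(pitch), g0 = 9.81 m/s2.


GL = 9.81 * 280 * sin(78 deg) = 2687 m/s

2687 m/s


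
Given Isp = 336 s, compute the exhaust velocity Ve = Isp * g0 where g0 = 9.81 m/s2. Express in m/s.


Ve = Isp * g0 = 336 * 9.81 = 3296.2 m/s

3296.2 m/s


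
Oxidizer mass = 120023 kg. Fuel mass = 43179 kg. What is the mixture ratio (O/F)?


MR = 120023 / 43179 = 2.78

2.78


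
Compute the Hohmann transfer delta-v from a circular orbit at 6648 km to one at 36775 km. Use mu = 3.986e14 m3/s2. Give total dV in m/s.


V1 = sqrt(mu/r1) = 7743.25 m/s
dV1 = V1*(sqrt(2*r2/(r1+r2)) - 1) = 2334.29 m/s
V2 = sqrt(mu/r2) = 3292.25 m/s
dV2 = V2*(1 - sqrt(2*r1/(r1+r2))) = 1470.48 m/s
Total dV = 3805 m/s

3805 m/s


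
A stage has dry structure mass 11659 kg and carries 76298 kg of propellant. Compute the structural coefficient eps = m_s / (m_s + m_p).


eps = 11659 / (11659 + 76298) = 0.1326

0.1326


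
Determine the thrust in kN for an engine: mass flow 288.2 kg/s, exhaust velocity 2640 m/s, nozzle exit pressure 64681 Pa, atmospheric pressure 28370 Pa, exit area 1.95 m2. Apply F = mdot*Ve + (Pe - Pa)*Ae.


F = 288.2 * 2640 + (64681 - 28370) * 1.95 = 831654.0 N = 831.7 kN

831.7 kN


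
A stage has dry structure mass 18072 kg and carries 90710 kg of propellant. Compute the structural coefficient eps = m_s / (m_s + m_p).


eps = 18072 / (18072 + 90710) = 0.1661

0.1661


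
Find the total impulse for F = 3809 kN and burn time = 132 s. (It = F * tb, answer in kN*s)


It = 3809 * 132 = 502788 kN*s

502788 kN*s


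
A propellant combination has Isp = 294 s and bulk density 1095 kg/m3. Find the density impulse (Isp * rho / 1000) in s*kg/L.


rho*Isp = 294 * 1095 / 1000 = 322 s*kg/L

322 s*kg/L


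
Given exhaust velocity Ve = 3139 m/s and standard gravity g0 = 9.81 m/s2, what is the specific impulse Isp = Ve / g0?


Isp = Ve / g0 = 3139 / 9.81 = 320.0 s

320.0 s


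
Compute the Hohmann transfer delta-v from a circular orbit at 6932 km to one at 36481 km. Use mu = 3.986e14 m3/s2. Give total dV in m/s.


V1 = sqrt(mu/r1) = 7582.97 m/s
dV1 = V1*(sqrt(2*r2/(r1+r2)) - 1) = 2247.58 m/s
V2 = sqrt(mu/r2) = 3305.49 m/s
dV2 = V2*(1 - sqrt(2*r1/(r1+r2))) = 1437.52 m/s
Total dV = 3685 m/s

3685 m/s


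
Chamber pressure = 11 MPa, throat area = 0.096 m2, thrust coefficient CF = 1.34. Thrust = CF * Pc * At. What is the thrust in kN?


F = 1.34 * 11e6 * 0.096 = 1.4150e+06 N = 1415.0 kN

1415.0 kN


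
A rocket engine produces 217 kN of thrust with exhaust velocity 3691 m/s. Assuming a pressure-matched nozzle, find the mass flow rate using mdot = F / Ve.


mdot = F / Ve = 217000 / 3691 = 58.8 kg/s

58.8 kg/s


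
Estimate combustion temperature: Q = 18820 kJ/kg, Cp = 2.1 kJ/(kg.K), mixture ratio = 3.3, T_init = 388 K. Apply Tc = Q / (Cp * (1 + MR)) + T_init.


Tc = 18820 / (2.1 * (1 + 3.3)) + 388 = 2472 K

2472 K


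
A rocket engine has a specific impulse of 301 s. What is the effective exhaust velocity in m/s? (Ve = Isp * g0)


Ve = Isp * g0 = 301 * 9.81 = 2952.8 m/s

2952.8 m/s


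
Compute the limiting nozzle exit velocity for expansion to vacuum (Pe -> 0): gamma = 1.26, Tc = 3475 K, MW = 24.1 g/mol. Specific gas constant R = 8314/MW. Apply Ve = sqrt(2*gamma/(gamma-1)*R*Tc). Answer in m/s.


R = 8314 / 24.1 = 344.98 J/(kg.K)
Ve = sqrt(2 * 1.26 / (1.26 - 1) * 344.98 * 3475) = 3409 m/s

3409 m/s


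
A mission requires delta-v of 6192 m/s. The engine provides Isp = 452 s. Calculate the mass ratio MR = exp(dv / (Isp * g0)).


Ve = 452 * 9.81 = 4434.12 m/s
MR = exp(6192 / 4434.12) = 4.041

4.041


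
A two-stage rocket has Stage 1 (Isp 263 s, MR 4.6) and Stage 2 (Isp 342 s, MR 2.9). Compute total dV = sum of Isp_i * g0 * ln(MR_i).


dV1 = 263 * 9.81 * ln(4.6) = 3937.3 m/s
dV2 = 342 * 9.81 * ln(2.9) = 3572.1 m/s
Total dV = 3937.3 + 3572.1 = 7509.4 m/s ~ 7509 m/s

7509 m/s


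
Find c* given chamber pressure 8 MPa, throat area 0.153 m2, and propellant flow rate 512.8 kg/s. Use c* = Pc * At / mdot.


c* = 8e6 * 0.153 / 512.8 = 2387 m/s

2387 m/s


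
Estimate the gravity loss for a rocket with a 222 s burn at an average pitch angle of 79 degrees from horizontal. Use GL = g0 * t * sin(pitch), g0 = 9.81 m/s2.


GL = 9.81 * 222 * sin(79 deg) = 2138 m/s

2138 m/s


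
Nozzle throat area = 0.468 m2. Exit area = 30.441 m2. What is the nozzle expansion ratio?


AR = 30.441 / 0.468 = 65.0

65.0


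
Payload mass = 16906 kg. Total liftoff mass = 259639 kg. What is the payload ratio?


PR = 16906 / 259639 = 0.0651

0.0651


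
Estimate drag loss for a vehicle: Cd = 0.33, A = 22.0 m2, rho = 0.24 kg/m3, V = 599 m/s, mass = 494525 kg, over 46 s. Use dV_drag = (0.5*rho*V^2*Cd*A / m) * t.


D = 0.5 * 0.24 * 599^2 * 0.33 * 22.0 = 312587.43 N
a = 312587.43 / 494525 = 0.6321 m/s2
dV = 0.6321 * 46 = 29.1 m/s

29.1 m/s


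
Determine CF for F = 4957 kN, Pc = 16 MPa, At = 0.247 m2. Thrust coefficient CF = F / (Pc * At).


CF = 4957000 / (16e6 * 0.247) = 1.25

1.25


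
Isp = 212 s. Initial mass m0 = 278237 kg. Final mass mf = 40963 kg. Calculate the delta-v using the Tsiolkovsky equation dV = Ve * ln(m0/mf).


Ve = 212 * 9.81 = 2079.72 m/s
dV = 2079.72 * ln(278237/40963) = 3984 m/s

3984 m/s


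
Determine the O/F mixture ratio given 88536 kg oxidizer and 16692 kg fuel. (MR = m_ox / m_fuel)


MR = 88536 / 16692 = 5.3

5.3


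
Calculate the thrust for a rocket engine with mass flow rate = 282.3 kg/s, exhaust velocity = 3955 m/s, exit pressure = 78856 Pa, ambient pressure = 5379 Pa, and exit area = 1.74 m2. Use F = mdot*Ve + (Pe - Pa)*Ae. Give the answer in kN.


F = 282.3 * 3955 + (78856 - 5379) * 1.74 = 1.2443e+06 N = 1244.3 kN

1244.3 kN


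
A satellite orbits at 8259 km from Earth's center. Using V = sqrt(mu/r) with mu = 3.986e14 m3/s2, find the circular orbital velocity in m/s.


V = sqrt(3.986e14 / 8259000) = 6947 m/s

6947 m/s


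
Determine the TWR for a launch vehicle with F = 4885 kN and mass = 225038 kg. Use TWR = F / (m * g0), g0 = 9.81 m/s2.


TWR = 4885000 / (225038 * 9.81) = 2.21

2.21


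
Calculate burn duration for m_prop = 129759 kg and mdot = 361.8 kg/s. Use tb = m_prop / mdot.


tb = 129759 / 361.8 = 358.6 s

358.6 s


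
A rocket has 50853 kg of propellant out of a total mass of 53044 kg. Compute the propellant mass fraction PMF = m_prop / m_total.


PMF = 50853 / 53044 = 0.959

0.959


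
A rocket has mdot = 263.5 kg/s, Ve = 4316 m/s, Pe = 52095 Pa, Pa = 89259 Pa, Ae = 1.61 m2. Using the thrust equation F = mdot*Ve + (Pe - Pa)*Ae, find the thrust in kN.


F = 263.5 * 4316 + (52095 - 89259) * 1.61 = 1.0774e+06 N = 1077.4 kN

1077.4 kN


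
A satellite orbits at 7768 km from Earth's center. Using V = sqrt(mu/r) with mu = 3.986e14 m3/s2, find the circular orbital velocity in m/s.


V = sqrt(3.986e14 / 7768000) = 7163 m/s

7163 m/s


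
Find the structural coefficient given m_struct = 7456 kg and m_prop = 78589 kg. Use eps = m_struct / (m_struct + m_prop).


eps = 7456 / (7456 + 78589) = 0.0867

0.0867


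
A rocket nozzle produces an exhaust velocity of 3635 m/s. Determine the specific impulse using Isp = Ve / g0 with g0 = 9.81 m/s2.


Isp = Ve / g0 = 3635 / 9.81 = 370.5 s

370.5 s


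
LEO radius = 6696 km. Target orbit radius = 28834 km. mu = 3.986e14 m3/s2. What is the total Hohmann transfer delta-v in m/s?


V1 = sqrt(mu/r1) = 7715.44 m/s
dV1 = V1*(sqrt(2*r2/(r1+r2)) - 1) = 2114.04 m/s
V2 = sqrt(mu/r2) = 3718.06 m/s
dV2 = V2*(1 - sqrt(2*r1/(r1+r2))) = 1435.4 m/s
Total dV = 3549 m/s

3549 m/s


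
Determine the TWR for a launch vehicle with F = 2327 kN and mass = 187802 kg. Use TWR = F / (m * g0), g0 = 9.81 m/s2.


TWR = 2327000 / (187802 * 9.81) = 1.26

1.26


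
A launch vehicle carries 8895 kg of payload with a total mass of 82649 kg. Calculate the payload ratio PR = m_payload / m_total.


PR = 8895 / 82649 = 0.1076

0.1076


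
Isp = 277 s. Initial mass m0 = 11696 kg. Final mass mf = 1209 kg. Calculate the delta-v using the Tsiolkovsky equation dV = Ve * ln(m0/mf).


Ve = 277 * 9.81 = 2717.37 m/s
dV = 2717.37 * ln(11696/1209) = 6167 m/s

6167 m/s


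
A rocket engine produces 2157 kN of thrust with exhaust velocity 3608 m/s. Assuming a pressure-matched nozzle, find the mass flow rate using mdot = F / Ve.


mdot = F / Ve = 2157000 / 3608 = 597.8 kg/s

597.8 kg/s


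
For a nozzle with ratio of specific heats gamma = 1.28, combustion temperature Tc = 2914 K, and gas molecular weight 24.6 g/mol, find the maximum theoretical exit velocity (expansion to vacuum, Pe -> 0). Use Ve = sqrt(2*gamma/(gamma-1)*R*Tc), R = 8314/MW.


R = 8314 / 24.6 = 337.97 J/(kg.K)
Ve = sqrt(2 * 1.28 / (1.28 - 1) * 337.97 * 2914) = 3001 m/s

3001 m/s


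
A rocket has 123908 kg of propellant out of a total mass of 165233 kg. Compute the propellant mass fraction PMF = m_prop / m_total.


PMF = 123908 / 165233 = 0.75

0.75


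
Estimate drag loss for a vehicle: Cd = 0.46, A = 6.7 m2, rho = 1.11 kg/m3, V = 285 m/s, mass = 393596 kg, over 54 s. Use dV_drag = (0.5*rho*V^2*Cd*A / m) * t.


D = 0.5 * 1.11 * 285^2 * 0.46 * 6.7 = 138936.17 N
a = 138936.17 / 393596 = 0.353 m/s2
dV = 0.353 * 54 = 19.1 m/s

19.1 m/s


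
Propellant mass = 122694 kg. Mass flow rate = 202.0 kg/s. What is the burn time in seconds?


tb = 122694 / 202.0 = 607.4 s

607.4 s


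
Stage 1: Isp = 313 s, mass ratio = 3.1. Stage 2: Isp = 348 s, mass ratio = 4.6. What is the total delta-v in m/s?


dV1 = 313 * 9.81 * ln(3.1) = 3474.0 m/s
dV2 = 348 * 9.81 * ln(4.6) = 5209.8 m/s
Total dV = 3474.0 + 5209.8 = 8683.8 m/s ~ 8684 m/s

8684 m/s


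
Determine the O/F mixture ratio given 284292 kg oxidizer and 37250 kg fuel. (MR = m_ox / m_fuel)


MR = 284292 / 37250 = 7.63

7.63


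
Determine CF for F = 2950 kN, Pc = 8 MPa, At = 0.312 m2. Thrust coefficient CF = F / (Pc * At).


CF = 2950000 / (8e6 * 0.312) = 1.18

1.18


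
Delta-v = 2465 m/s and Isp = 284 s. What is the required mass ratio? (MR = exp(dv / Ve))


Ve = 284 * 9.81 = 2786.04 m/s
MR = exp(2465 / 2786.04) = 2.422

2.422


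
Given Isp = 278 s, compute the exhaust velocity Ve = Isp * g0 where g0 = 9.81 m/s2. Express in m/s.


Ve = Isp * g0 = 278 * 9.81 = 2727.2 m/s

2727.2 m/s


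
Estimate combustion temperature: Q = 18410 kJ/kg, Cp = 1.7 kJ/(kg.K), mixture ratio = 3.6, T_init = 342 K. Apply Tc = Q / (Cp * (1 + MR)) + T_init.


Tc = 18410 / (1.7 * (1 + 3.6)) + 342 = 2696 K

2696 K


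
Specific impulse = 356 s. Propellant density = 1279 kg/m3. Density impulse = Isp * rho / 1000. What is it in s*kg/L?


rho*Isp = 356 * 1279 / 1000 = 455 s*kg/L

455 s*kg/L


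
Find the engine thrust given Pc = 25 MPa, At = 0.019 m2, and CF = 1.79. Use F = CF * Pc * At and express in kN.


F = 1.79 * 25e6 * 0.019 = 850250.0 N = 850.2 kN

850.2 kN


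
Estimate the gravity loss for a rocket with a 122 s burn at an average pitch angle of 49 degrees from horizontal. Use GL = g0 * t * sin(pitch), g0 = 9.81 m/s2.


GL = 9.81 * 122 * sin(49 deg) = 903 m/s

903 m/s


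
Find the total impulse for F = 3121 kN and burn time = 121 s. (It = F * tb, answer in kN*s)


It = 3121 * 121 = 377641 kN*s

377641 kN*s


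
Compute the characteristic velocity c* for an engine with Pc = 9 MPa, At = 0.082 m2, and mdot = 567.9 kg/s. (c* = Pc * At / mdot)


c* = 9e6 * 0.082 / 567.9 = 1300 m/s

1300 m/s


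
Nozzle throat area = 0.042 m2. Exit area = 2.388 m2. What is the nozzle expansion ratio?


AR = 2.388 / 0.042 = 56.9

56.9


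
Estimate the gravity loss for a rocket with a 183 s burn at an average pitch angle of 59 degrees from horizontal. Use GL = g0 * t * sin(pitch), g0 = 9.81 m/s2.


GL = 9.81 * 183 * sin(59 deg) = 1539 m/s

1539 m/s


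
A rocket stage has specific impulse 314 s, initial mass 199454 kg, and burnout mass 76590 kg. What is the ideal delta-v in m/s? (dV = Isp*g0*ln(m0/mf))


Ve = 314 * 9.81 = 3080.34 m/s
dV = 3080.34 * ln(199454/76590) = 2948 m/s

2948 m/s


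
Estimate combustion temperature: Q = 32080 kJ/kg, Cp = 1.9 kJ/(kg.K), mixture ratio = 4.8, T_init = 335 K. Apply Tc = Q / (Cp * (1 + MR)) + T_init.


Tc = 32080 / (1.9 * (1 + 4.8)) + 335 = 3246 K

3246 K


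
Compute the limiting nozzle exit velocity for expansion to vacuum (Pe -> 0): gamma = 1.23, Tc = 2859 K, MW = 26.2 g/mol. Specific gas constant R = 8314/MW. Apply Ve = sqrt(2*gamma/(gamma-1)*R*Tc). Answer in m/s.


R = 8314 / 26.2 = 317.33 J/(kg.K)
Ve = sqrt(2 * 1.23 / (1.23 - 1) * 317.33 * 2859) = 3115 m/s

3115 m/s


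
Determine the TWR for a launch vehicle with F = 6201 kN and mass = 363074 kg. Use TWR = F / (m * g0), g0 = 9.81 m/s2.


TWR = 6201000 / (363074 * 9.81) = 1.74

1.74


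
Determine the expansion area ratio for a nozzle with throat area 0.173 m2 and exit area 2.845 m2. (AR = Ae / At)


AR = 2.845 / 0.173 = 16.4

16.4


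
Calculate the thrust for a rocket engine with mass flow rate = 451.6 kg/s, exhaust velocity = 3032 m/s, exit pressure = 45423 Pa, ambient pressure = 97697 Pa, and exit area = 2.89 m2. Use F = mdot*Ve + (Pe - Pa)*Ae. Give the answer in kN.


F = 451.6 * 3032 + (45423 - 97697) * 2.89 = 1.2182e+06 N = 1218.2 kN

1218.2 kN


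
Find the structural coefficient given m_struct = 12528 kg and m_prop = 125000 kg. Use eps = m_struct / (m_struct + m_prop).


eps = 12528 / (12528 + 125000) = 0.0911

0.0911


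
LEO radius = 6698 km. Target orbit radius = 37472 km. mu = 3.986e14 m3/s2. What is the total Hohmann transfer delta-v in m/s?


V1 = sqrt(mu/r1) = 7714.29 m/s
dV1 = V1*(sqrt(2*r2/(r1+r2)) - 1) = 2334.2 m/s
V2 = sqrt(mu/r2) = 3261.48 m/s
dV2 = V2*(1 - sqrt(2*r1/(r1+r2))) = 1465.35 m/s
Total dV = 3800 m/s

3800 m/s


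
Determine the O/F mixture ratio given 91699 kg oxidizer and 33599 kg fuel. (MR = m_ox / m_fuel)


MR = 91699 / 33599 = 2.73

2.73


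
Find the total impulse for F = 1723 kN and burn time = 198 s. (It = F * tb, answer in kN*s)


It = 1723 * 198 = 341154 kN*s

341154 kN*s


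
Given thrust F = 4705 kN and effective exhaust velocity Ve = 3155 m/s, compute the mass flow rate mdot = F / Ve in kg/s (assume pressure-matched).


mdot = F / Ve = 4705000 / 3155 = 1491.3 kg/s

1491.3 kg/s


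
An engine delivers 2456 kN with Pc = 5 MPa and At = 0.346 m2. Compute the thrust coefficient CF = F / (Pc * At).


CF = 2456000 / (5e6 * 0.346) = 1.42

1.42


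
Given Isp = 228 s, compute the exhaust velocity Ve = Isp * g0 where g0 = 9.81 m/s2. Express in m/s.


Ve = Isp * g0 = 228 * 9.81 = 2236.7 m/s

2236.7 m/s


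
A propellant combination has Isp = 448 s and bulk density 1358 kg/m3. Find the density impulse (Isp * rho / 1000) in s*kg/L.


rho*Isp = 448 * 1358 / 1000 = 608 s*kg/L

608 s*kg/L


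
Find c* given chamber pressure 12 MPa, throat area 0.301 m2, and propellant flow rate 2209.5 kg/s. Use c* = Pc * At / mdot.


c* = 12e6 * 0.301 / 2209.5 = 1635 m/s

1635 m/s


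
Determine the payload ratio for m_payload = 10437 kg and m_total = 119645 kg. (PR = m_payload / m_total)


PR = 10437 / 119645 = 0.0872

0.0872


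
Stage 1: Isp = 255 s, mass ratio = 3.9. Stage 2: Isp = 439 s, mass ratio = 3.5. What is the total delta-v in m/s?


dV1 = 255 * 9.81 * ln(3.9) = 3404.6 m/s
dV2 = 439 * 9.81 * ln(3.5) = 5395.1 m/s
Total dV = 3404.6 + 5395.1 = 8799.7 m/s ~ 8800 m/s

8800 m/s


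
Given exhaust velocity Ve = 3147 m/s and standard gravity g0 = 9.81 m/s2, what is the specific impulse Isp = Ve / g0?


Isp = Ve / g0 = 3147 / 9.81 = 320.8 s

320.8 s


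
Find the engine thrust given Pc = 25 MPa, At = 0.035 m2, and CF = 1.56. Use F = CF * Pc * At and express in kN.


F = 1.56 * 25e6 * 0.035 = 1.3650e+06 N = 1365.0 kN

1365.0 kN


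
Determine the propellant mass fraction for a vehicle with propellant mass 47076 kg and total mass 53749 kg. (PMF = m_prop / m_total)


PMF = 47076 / 53749 = 0.876

0.876


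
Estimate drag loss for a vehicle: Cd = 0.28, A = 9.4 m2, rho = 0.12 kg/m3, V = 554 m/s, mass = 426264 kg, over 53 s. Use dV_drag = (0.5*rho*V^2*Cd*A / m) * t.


D = 0.5 * 0.12 * 554^2 * 0.28 * 9.4 = 48468.17 N
a = 48468.17 / 426264 = 0.1137 m/s2
dV = 0.1137 * 53 = 6.0 m/s

6.0 m/s


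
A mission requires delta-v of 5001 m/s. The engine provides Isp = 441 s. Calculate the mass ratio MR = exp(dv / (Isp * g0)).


Ve = 441 * 9.81 = 4326.21 m/s
MR = exp(5001 / 4326.21) = 3.177

3.177


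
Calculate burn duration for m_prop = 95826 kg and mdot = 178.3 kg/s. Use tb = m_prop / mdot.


tb = 95826 / 178.3 = 537.4 s

537.4 s


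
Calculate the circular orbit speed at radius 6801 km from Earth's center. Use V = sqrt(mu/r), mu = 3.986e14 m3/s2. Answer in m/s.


V = sqrt(3.986e14 / 6801000) = 7656 m/s

7656 m/s


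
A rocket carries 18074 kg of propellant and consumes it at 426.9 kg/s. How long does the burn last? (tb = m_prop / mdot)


tb = 18074 / 426.9 = 42.3 s

42.3 s


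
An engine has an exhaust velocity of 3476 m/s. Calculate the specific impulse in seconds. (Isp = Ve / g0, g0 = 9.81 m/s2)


Isp = Ve / g0 = 3476 / 9.81 = 354.3 s

354.3 s


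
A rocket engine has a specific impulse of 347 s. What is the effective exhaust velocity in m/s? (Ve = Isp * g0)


Ve = Isp * g0 = 347 * 9.81 = 3404.1 m/s

3404.1 m/s


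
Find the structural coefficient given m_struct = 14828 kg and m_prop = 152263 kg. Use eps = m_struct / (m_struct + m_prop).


eps = 14828 / (14828 + 152263) = 0.0887

0.0887


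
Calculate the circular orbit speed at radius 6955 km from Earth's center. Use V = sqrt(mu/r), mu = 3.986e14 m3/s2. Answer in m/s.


V = sqrt(3.986e14 / 6955000) = 7570 m/s

7570 m/s


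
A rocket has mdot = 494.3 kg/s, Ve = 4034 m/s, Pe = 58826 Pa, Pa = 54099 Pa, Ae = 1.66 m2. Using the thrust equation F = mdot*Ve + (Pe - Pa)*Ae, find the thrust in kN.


F = 494.3 * 4034 + (58826 - 54099) * 1.66 = 2.0019e+06 N = 2001.9 kN

2001.9 kN
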